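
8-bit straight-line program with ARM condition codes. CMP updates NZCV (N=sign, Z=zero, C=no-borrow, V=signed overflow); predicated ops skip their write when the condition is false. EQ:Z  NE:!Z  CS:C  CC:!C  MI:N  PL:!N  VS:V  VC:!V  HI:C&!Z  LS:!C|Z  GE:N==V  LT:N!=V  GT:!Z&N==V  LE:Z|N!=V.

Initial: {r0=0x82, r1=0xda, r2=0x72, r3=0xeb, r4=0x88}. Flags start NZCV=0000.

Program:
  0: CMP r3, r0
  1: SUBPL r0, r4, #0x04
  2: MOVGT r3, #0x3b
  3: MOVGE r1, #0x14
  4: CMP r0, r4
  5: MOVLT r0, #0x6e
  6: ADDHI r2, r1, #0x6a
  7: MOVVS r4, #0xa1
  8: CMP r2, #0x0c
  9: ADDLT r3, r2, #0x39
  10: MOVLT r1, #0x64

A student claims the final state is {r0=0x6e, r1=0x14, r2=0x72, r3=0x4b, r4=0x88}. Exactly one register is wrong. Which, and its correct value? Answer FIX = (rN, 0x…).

FIX = (r3, 0x3b)

0: ✓ CMP  NZCV=0010
1: ✓ SUBPL  r0←0x84
2: ✓ MOVGT  r3←0x3b
3: ✓ MOVGE  r1←0x14
4: ✓ CMP  NZCV=1000
5: ✓ MOVLT  r0←0x6e
6: · ADDHI
7: · MOVVS
8: ✓ CMP  NZCV=0010
9: · ADDLT
10: · MOVLT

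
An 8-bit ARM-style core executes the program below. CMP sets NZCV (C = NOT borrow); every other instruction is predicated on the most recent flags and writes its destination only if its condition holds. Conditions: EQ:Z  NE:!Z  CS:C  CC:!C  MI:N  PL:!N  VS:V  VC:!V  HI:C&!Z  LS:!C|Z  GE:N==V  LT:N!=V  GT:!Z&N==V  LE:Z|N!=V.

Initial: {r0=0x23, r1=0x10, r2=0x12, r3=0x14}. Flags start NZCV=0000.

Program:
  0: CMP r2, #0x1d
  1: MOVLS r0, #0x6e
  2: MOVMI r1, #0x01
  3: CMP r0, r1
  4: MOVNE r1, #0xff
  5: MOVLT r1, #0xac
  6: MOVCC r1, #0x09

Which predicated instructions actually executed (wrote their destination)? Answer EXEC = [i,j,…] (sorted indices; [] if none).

0: ✓ CMP  NZCV=1000
1: ✓ MOVLS  r0←0x6e
2: ✓ MOVMI  r1←0x01
3: ✓ CMP  NZCV=0010
4: ✓ MOVNE  r1←0xff
5: · MOVLT
6: · MOVCC

EXEC = [1,2,4]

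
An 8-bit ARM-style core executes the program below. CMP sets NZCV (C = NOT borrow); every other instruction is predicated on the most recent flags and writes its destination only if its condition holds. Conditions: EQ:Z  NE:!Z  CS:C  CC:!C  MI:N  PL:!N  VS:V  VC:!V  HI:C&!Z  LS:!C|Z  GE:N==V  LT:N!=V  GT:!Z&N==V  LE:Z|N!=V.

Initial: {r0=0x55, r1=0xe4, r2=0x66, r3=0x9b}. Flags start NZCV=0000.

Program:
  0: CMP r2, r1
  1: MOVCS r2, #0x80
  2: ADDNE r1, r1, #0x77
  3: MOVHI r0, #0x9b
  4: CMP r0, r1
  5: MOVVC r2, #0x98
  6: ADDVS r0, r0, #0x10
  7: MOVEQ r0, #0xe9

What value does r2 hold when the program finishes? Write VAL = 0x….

0: ✓ CMP  NZCV=1001
1: · MOVCS
2: ✓ ADDNE  r1←0x5b
3: · MOVHI
4: ✓ CMP  NZCV=1000
5: ✓ MOVVC  r2←0x98
6: · ADDVS
7: · MOVEQ

VAL = 0x98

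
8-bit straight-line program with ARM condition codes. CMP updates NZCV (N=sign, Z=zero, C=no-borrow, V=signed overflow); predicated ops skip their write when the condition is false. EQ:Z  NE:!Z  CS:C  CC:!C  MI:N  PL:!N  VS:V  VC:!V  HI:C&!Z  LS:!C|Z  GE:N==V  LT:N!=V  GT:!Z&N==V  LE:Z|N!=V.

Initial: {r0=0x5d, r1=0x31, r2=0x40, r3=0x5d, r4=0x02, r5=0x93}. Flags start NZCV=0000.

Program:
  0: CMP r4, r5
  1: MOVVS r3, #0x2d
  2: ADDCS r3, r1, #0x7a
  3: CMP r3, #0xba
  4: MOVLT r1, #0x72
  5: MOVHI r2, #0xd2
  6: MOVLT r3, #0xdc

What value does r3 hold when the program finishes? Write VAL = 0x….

[0] flags=0000 → (cmp)
[1] flags=0000 VS?F → skip
[2] flags=0000 CS?F → skip
[3] flags=1001 → (cmp)
[4] flags=1001 LT?F → skip
[5] flags=1001 HI?F → skip
[6] flags=1001 LT?F → skip

VAL = 0x5d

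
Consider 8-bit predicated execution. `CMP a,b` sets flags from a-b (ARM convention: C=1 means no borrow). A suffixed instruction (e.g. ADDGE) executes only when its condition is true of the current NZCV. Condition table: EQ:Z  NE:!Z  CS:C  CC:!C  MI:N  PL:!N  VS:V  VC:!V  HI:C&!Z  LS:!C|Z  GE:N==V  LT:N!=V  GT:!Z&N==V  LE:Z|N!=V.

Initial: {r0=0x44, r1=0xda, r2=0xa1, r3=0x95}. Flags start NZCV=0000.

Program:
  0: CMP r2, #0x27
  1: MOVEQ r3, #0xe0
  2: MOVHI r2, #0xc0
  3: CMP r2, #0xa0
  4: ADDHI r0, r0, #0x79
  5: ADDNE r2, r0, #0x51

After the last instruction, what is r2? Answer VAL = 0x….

VAL = 0x0e

[0] flags=0011 → (cmp)
[1] flags=0011 EQ?F → skip
[2] flags=0011 HI?T → r2=0xc0
[3] flags=0010 → (cmp)
[4] flags=0010 HI?T → r0=0xbd
[5] flags=0010 NE?T → r2=0x0e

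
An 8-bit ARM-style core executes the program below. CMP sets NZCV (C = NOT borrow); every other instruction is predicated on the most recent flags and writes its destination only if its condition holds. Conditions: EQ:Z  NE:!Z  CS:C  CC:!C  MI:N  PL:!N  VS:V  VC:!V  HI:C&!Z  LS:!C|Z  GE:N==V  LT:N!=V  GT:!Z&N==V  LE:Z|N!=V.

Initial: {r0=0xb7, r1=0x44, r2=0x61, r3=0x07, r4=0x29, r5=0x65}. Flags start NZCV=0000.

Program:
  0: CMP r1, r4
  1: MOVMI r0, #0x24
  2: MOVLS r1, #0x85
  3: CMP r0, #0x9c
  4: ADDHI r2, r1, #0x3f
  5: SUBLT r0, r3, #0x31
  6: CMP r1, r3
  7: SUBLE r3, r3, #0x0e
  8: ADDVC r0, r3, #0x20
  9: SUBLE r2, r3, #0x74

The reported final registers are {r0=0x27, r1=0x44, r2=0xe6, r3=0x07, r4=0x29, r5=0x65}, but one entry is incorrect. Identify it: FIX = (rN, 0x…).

[0] flags=0010 → (cmp)
[1] flags=0010 MI?F → skip
[2] flags=0010 LS?F → skip
[3] flags=0010 → (cmp)
[4] flags=0010 HI?T → r2=0x83
[5] flags=0010 LT?F → skip
[6] flags=0010 → (cmp)
[7] flags=0010 LE?F → skip
[8] flags=0010 VC?T → r0=0x27
[9] flags=0010 LE?F → skip

FIX = (r2, 0x83)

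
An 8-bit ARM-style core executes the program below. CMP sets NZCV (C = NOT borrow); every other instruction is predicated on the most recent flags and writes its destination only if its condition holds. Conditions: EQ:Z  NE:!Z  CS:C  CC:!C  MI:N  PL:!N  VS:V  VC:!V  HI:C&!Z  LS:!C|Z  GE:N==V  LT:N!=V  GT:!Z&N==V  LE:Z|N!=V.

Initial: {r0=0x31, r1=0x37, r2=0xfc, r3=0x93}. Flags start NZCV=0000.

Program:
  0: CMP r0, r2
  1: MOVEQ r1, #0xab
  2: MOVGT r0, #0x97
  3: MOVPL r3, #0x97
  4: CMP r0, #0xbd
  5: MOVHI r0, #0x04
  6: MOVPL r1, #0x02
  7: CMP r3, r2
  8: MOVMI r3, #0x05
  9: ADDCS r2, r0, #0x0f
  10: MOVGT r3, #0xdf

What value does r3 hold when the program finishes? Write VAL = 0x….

[0] flags=0000 → (cmp)
[1] flags=0000 EQ?F → skip
[2] flags=0000 GT?T → r0=0x97
[3] flags=0000 PL?T → r3=0x97
[4] flags=1000 → (cmp)
[5] flags=1000 HI?F → skip
[6] flags=1000 PL?F → skip
[7] flags=1000 → (cmp)
[8] flags=1000 MI?T → r3=0x05
[9] flags=1000 CS?F → skip
[10] flags=1000 GT?F → skip

VAL = 0x05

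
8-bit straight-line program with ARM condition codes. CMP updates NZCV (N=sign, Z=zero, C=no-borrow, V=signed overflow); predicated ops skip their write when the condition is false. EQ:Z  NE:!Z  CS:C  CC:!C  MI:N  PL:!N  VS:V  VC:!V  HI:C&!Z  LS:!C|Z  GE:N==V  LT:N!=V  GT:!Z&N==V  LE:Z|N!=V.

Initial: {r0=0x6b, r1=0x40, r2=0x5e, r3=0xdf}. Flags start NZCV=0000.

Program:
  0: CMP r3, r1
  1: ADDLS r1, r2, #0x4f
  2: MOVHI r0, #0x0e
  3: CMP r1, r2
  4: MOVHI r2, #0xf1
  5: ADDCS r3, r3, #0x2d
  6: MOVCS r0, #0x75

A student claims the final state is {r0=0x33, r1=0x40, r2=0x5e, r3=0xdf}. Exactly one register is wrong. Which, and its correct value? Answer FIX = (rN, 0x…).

[0] flags=1010 → (cmp)
[1] flags=1010 LS?F → skip
[2] flags=1010 HI?T → r0=0x0e
[3] flags=1000 → (cmp)
[4] flags=1000 HI?F → skip
[5] flags=1000 CS?F → skip
[6] flags=1000 CS?F → skip

FIX = (r0, 0x0e)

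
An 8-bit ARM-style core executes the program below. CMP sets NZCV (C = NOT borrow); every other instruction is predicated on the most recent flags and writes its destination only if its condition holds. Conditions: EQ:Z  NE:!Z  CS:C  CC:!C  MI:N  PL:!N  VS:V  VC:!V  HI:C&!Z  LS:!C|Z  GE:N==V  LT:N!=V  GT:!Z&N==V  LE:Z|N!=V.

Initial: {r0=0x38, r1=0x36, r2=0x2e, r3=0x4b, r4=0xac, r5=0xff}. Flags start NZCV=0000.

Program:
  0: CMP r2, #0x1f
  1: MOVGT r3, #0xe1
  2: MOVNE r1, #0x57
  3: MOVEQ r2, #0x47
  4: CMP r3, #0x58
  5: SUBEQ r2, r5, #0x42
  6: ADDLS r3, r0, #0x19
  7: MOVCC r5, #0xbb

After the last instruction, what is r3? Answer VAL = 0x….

VAL = 0xe1

0: ✓ CMP  NZCV=0010
1: ✓ MOVGT  r3←0xe1
2: ✓ MOVNE  r1←0x57
3: · MOVEQ
4: ✓ CMP  NZCV=1010
5: · SUBEQ
6: · ADDLS
7: · MOVCC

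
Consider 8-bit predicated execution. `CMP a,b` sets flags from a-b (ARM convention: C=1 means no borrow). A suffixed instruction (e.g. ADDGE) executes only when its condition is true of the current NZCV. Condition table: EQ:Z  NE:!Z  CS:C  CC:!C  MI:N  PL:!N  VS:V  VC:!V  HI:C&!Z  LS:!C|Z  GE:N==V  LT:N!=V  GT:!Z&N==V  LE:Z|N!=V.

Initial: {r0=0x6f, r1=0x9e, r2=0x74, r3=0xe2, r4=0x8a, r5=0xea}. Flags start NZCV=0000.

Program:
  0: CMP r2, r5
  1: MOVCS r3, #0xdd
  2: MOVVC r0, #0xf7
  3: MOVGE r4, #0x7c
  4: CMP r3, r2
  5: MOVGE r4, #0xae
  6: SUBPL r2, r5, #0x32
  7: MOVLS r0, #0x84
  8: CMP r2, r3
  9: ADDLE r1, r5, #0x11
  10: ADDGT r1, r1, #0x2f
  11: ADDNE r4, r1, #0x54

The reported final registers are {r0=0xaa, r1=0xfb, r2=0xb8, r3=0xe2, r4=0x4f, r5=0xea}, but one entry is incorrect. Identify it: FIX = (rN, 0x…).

[0] flags=1001 → (cmp)
[1] flags=1001 CS?F → skip
[2] flags=1001 VC?F → skip
[3] flags=1001 GE?T → r4=0x7c
[4] flags=0011 → (cmp)
[5] flags=0011 GE?F → skip
[6] flags=0011 PL?T → r2=0xb8
[7] flags=0011 LS?F → skip
[8] flags=1000 → (cmp)
[9] flags=1000 LE?T → r1=0xfb
[10] flags=1000 GT?F → skip
[11] flags=1000 NE?T → r4=0x4f

FIX = (r0, 0x6f)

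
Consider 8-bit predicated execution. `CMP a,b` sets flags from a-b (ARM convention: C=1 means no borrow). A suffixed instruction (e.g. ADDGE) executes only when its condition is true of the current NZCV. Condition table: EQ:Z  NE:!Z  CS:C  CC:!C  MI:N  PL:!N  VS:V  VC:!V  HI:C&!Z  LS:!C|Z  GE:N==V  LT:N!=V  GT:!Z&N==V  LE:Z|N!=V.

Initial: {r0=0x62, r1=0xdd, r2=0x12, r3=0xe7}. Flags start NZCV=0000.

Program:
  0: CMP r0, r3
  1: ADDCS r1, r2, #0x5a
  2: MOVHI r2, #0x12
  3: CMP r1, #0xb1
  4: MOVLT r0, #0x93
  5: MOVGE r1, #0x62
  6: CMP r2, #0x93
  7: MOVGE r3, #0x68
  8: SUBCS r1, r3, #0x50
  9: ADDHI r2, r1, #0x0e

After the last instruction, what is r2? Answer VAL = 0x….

[0] flags=0000 → (cmp)
[1] flags=0000 CS?F → skip
[2] flags=0000 HI?F → skip
[3] flags=0010 → (cmp)
[4] flags=0010 LT?F → skip
[5] flags=0010 GE?T → r1=0x62
[6] flags=0000 → (cmp)
[7] flags=0000 GE?T → r3=0x68
[8] flags=0000 CS?F → skip
[9] flags=0000 HI?F → skip

VAL = 0x12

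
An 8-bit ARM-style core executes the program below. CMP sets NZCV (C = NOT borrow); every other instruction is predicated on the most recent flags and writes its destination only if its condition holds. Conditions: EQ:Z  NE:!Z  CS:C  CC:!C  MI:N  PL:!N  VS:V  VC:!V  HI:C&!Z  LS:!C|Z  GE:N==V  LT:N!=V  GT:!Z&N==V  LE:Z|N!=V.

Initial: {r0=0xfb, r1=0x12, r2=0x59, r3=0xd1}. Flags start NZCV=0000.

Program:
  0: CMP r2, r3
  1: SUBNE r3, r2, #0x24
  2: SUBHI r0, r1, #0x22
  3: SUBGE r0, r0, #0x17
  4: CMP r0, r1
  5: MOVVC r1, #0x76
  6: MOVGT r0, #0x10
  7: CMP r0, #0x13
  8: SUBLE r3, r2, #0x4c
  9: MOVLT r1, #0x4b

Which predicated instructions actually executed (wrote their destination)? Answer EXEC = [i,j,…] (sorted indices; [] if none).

0: ✓ CMP  NZCV=1001
1: ✓ SUBNE  r3←0x35
2: · SUBHI
3: ✓ SUBGE  r0←0xe4
4: ✓ CMP  NZCV=1010
5: ✓ MOVVC  r1←0x76
6: · MOVGT
7: ✓ CMP  NZCV=1010
8: ✓ SUBLE  r3←0x0d
9: ✓ MOVLT  r1←0x4b

EXEC = [1,3,5,8,9]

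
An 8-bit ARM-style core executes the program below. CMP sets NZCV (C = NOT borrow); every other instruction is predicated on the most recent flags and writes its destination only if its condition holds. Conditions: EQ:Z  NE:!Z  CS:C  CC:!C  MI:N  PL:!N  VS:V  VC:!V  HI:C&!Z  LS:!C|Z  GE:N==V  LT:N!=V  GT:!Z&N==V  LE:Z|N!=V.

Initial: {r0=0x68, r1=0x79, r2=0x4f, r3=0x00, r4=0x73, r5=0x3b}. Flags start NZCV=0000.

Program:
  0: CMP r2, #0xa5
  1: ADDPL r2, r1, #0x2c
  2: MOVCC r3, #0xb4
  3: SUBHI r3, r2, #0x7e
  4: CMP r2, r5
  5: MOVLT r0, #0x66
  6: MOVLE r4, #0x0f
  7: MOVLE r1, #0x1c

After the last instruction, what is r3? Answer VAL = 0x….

VAL = 0xb4

0: ✓ CMP  NZCV=1001
1: · ADDPL
2: ✓ MOVCC  r3←0xb4
3: · SUBHI
4: ✓ CMP  NZCV=0010
5: · MOVLT
6: · MOVLE
7: · MOVLE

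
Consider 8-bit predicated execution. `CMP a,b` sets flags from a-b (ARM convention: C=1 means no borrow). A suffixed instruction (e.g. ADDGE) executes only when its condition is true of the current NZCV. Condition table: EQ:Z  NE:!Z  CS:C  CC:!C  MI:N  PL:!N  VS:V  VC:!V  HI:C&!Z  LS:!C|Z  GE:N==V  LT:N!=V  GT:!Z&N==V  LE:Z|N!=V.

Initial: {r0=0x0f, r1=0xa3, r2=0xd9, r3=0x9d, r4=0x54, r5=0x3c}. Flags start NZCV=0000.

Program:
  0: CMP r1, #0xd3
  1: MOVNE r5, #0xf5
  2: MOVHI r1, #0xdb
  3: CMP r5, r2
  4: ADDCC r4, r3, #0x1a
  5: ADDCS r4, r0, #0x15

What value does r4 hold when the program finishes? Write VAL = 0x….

VAL = 0x24

[0] flags=1000 → (cmp)
[1] flags=1000 NE?T → r5=0xf5
[2] flags=1000 HI?F → skip
[3] flags=0010 → (cmp)
[4] flags=0010 CC?F → skip
[5] flags=0010 CS?T → r4=0x24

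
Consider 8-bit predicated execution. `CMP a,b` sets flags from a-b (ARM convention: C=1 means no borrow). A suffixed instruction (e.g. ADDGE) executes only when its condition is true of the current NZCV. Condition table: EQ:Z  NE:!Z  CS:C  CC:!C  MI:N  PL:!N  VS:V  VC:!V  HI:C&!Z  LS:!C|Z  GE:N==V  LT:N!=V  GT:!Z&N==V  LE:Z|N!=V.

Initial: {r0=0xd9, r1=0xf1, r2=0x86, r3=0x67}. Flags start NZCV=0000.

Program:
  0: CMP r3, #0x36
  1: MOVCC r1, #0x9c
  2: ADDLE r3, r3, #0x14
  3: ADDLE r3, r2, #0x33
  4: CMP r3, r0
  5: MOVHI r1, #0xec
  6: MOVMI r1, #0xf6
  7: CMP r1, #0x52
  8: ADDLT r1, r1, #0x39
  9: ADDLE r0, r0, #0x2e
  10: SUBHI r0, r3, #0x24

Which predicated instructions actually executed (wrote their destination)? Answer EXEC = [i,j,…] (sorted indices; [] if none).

0: ✓ CMP  NZCV=0010
1: · MOVCC
2: · ADDLE
3: · ADDLE
4: ✓ CMP  NZCV=1001
5: · MOVHI
6: ✓ MOVMI  r1←0xf6
7: ✓ CMP  NZCV=1010
8: ✓ ADDLT  r1←0x2f
9: ✓ ADDLE  r0←0x07
10: ✓ SUBHI  r0←0x43

EXEC = [6,8,9,10]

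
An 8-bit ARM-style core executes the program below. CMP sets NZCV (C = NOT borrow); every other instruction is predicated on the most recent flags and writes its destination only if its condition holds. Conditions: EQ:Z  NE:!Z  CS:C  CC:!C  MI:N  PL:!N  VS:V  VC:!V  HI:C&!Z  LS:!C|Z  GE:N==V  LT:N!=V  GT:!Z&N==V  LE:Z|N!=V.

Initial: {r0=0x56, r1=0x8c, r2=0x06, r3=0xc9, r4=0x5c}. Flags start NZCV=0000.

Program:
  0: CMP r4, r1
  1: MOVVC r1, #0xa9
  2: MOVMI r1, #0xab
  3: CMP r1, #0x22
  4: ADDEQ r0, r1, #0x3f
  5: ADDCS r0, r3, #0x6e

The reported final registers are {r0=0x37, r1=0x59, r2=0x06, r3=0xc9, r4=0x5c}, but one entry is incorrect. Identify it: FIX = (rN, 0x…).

FIX = (r1, 0xab)

[0] flags=1001 → (cmp)
[1] flags=1001 VC?F → skip
[2] flags=1001 MI?T → r1=0xab
[3] flags=1010 → (cmp)
[4] flags=1010 EQ?F → skip
[5] flags=1010 CS?T → r0=0x37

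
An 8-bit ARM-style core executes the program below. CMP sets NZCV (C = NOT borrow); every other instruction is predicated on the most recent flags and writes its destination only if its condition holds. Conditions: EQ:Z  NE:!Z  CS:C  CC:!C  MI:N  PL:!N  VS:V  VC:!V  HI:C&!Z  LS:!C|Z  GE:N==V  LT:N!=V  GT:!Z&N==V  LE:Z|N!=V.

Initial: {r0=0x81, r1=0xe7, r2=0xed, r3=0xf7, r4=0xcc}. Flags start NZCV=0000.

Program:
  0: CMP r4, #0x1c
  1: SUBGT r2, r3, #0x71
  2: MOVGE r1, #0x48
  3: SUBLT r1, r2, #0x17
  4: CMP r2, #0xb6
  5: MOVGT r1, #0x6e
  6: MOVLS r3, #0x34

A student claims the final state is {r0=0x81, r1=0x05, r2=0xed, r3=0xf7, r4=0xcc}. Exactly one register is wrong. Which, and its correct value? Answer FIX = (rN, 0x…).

[0] flags=1010 → (cmp)
[1] flags=1010 GT?F → skip
[2] flags=1010 GE?F → skip
[3] flags=1010 LT?T → r1=0xd6
[4] flags=0010 → (cmp)
[5] flags=0010 GT?T → r1=0x6e
[6] flags=0010 LS?F → skip

FIX = (r1, 0x6e)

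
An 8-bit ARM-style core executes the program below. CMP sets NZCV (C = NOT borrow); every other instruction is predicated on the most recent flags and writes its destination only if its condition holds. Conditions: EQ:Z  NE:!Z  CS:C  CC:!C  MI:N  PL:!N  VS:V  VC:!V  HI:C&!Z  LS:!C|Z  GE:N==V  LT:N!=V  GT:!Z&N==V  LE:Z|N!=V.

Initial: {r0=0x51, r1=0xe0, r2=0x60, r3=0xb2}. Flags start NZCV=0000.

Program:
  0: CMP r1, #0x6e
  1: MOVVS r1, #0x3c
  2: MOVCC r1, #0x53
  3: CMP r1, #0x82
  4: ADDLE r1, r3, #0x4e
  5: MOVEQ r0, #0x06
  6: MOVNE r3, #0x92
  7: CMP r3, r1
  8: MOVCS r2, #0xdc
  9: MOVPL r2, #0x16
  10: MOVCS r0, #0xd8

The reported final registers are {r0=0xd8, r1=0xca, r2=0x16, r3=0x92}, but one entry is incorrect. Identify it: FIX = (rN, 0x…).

FIX = (r1, 0x3c)

[0] flags=0011 → (cmp)
[1] flags=0011 VS?T → r1=0x3c
[2] flags=0011 CC?F → skip
[3] flags=1001 → (cmp)
[4] flags=1001 LE?F → skip
[5] flags=1001 EQ?F → skip
[6] flags=1001 NE?T → r3=0x92
[7] flags=0011 → (cmp)
[8] flags=0011 CS?T → r2=0xdc
[9] flags=0011 PL?T → r2=0x16
[10] flags=0011 CS?T → r0=0xd8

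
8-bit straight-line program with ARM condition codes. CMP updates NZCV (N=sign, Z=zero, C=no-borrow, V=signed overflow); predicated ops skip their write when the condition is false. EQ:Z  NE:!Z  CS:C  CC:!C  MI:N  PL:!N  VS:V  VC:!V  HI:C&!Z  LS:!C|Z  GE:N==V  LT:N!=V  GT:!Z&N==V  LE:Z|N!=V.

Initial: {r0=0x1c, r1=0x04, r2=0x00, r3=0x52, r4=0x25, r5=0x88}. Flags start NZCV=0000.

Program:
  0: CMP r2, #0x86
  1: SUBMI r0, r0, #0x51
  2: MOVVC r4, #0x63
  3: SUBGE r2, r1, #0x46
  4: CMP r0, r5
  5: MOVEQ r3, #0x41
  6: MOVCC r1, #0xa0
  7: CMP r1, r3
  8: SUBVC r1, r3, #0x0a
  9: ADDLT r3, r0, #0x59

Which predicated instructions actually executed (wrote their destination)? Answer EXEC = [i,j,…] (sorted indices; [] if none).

0: ✓ CMP  NZCV=0000
1: · SUBMI
2: ✓ MOVVC  r4←0x63
3: ✓ SUBGE  r2←0xbe
4: ✓ CMP  NZCV=1001
5: · MOVEQ
6: ✓ MOVCC  r1←0xa0
7: ✓ CMP  NZCV=0011
8: · SUBVC
9: ✓ ADDLT  r3←0x75

EXEC = [2,3,6,9]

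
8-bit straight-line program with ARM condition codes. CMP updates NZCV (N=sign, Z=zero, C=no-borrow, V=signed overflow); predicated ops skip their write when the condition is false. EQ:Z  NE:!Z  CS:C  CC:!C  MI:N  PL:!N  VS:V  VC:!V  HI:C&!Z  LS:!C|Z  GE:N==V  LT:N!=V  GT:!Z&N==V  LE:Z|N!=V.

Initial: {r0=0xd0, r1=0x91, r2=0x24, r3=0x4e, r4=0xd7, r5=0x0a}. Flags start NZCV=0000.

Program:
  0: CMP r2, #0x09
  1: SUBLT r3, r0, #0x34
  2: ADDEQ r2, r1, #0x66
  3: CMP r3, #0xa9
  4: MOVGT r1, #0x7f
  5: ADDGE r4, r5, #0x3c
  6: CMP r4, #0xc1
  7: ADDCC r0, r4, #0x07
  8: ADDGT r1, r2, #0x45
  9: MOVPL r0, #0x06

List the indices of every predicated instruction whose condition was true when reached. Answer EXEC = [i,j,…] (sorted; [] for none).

[0] flags=0010 → (cmp)
[1] flags=0010 LT?F → skip
[2] flags=0010 EQ?F → skip
[3] flags=1001 → (cmp)
[4] flags=1001 GT?T → r1=0x7f
[5] flags=1001 GE?T → r4=0x46
[6] flags=1001 → (cmp)
[7] flags=1001 CC?T → r0=0x4d
[8] flags=1001 GT?T → r1=0x69
[9] flags=1001 PL?F → skip

EXEC = [4,5,7,8]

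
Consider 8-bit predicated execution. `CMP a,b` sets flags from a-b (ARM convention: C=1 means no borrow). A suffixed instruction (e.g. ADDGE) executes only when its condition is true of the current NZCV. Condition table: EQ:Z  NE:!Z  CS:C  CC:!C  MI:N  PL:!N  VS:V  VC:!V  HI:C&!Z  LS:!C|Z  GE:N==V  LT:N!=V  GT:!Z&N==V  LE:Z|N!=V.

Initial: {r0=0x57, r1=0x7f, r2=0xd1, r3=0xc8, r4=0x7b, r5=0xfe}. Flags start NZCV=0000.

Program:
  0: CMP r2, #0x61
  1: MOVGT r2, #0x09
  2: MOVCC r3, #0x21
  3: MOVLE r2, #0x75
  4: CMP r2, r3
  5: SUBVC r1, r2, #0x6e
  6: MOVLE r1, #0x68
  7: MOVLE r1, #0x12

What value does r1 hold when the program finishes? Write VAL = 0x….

[0] flags=0011 → (cmp)
[1] flags=0011 GT?F → skip
[2] flags=0011 CC?F → skip
[3] flags=0011 LE?T → r2=0x75
[4] flags=1001 → (cmp)
[5] flags=1001 VC?F → skip
[6] flags=1001 LE?F → skip
[7] flags=1001 LE?F → skip

VAL = 0x7f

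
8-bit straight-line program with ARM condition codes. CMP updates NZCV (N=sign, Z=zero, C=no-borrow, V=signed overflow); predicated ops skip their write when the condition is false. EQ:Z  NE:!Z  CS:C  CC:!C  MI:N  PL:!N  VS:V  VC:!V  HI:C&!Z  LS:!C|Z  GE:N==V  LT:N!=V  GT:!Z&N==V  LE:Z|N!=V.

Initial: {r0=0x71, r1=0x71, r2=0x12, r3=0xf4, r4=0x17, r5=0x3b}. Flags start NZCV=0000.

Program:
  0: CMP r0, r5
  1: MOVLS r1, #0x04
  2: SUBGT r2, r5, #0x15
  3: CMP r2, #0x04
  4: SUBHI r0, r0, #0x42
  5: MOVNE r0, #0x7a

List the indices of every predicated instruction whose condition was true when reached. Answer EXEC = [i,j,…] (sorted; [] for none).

EXEC = [2,4,5]

0: ✓ CMP  NZCV=0010
1: · MOVLS
2: ✓ SUBGT  r2←0x26
3: ✓ CMP  NZCV=0010
4: ✓ SUBHI  r0←0x2f
5: ✓ MOVNE  r0←0x7a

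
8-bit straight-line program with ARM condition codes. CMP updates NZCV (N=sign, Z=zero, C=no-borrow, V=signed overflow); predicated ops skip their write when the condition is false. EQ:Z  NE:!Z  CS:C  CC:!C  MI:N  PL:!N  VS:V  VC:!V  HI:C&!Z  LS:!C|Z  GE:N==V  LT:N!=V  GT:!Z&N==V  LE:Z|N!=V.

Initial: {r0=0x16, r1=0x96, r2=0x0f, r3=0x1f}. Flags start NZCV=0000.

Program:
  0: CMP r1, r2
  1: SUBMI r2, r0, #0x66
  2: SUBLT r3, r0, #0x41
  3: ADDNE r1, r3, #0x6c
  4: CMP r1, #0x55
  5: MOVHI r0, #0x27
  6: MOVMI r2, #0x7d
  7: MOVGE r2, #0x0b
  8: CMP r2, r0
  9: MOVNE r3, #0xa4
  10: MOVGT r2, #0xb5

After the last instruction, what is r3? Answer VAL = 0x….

0: ✓ CMP  NZCV=1010
1: ✓ SUBMI  r2←0xb0
2: ✓ SUBLT  r3←0xd5
3: ✓ ADDNE  r1←0x41
4: ✓ CMP  NZCV=1000
5: · MOVHI
6: ✓ MOVMI  r2←0x7d
7: · MOVGE
8: ✓ CMP  NZCV=0010
9: ✓ MOVNE  r3←0xa4
10: ✓ MOVGT  r2←0xb5

VAL = 0xa4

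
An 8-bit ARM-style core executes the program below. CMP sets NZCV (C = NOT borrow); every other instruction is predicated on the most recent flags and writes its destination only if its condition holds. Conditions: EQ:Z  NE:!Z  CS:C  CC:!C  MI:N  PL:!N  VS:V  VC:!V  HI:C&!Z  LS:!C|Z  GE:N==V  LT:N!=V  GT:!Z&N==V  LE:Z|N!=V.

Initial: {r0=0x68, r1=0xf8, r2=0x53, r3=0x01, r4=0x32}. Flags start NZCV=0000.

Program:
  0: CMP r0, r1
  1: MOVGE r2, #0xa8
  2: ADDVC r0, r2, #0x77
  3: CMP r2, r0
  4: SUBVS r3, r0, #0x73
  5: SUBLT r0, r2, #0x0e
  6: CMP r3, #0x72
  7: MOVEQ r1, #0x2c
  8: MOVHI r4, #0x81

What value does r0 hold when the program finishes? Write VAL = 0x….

0: ✓ CMP  NZCV=0000
1: ✓ MOVGE  r2←0xa8
2: ✓ ADDVC  r0←0x1f
3: ✓ CMP  NZCV=1010
4: · SUBVS
5: ✓ SUBLT  r0←0x9a
6: ✓ CMP  NZCV=1000
7: · MOVEQ
8: · MOVHI

VAL = 0x9a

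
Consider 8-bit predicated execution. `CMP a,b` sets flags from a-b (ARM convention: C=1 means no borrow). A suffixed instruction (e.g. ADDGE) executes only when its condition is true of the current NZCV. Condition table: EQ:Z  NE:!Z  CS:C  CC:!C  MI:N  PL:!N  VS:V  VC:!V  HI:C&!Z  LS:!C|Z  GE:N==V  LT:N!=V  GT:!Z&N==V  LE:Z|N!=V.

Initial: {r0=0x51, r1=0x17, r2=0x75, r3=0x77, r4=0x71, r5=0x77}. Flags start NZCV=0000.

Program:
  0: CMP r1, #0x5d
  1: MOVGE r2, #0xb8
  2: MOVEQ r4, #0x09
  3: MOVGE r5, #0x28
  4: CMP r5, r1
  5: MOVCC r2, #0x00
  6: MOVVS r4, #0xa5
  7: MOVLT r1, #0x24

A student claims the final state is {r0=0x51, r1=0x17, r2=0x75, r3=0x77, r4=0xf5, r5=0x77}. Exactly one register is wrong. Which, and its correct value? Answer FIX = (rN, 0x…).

FIX = (r4, 0x71)

[0] flags=1000 → (cmp)
[1] flags=1000 GE?F → skip
[2] flags=1000 EQ?F → skip
[3] flags=1000 GE?F → skip
[4] flags=0010 → (cmp)
[5] flags=0010 CC?F → skip
[6] flags=0010 VS?F → skip
[7] flags=0010 LT?F → skip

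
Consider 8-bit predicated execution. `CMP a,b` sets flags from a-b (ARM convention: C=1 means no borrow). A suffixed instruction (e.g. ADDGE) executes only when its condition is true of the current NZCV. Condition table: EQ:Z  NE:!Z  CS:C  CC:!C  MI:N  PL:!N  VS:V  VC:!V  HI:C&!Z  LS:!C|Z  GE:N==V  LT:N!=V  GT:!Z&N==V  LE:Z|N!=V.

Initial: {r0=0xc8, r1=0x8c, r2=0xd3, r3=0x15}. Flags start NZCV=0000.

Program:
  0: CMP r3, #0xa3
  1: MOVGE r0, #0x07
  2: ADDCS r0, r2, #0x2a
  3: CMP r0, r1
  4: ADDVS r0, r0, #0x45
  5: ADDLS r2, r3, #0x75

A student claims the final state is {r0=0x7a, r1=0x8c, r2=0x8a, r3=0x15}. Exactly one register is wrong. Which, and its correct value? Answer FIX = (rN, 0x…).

0: ✓ CMP  NZCV=0000
1: ✓ MOVGE  r0←0x07
2: · ADDCS
3: ✓ CMP  NZCV=0000
4: · ADDVS
5: ✓ ADDLS  r2←0x8a

FIX = (r0, 0x07)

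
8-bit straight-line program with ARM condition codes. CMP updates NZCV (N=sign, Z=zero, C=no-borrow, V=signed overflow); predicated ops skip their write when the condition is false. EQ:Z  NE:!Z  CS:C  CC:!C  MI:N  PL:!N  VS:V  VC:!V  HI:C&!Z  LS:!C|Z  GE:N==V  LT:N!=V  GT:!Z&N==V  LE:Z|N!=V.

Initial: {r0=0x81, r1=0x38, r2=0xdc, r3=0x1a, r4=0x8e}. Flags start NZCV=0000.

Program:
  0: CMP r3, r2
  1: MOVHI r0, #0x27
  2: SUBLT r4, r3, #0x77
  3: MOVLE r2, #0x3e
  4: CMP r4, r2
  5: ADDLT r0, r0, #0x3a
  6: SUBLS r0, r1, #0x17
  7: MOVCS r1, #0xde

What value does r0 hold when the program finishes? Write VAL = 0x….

0: ✓ CMP  NZCV=0000
1: · MOVHI
2: · SUBLT
3: · MOVLE
4: ✓ CMP  NZCV=1000
5: ✓ ADDLT  r0←0xbb
6: ✓ SUBLS  r0←0x21
7: · MOVCS

VAL = 0x21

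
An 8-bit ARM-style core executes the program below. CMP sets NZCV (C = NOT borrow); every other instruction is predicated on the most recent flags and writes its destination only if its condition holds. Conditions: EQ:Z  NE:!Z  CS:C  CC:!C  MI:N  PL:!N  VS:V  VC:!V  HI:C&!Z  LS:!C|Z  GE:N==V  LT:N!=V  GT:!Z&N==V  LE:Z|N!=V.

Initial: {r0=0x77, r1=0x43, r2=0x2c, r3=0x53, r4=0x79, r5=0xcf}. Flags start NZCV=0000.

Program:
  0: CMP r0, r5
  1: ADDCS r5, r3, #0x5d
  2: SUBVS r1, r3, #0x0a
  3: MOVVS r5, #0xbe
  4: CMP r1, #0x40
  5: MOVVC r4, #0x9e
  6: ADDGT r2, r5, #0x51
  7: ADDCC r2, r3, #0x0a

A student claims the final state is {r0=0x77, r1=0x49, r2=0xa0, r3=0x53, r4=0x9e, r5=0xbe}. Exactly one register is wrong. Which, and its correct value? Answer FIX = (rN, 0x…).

[0] flags=1001 → (cmp)
[1] flags=1001 CS?F → skip
[2] flags=1001 VS?T → r1=0x49
[3] flags=1001 VS?T → r5=0xbe
[4] flags=0010 → (cmp)
[5] flags=0010 VC?T → r4=0x9e
[6] flags=0010 GT?T → r2=0x0f
[7] flags=0010 CC?F → skip

FIX = (r2, 0x0f)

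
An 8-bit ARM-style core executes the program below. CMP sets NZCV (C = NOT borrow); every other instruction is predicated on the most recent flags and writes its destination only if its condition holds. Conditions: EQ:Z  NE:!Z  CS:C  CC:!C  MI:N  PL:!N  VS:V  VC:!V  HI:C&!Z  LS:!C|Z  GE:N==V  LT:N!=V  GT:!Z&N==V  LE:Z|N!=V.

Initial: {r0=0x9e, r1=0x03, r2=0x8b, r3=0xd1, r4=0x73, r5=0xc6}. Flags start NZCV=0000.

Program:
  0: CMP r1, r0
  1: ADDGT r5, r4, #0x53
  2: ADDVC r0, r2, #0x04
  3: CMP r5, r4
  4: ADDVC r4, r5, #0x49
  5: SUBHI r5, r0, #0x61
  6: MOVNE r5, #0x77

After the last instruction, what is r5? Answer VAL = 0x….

0: ✓ CMP  NZCV=0000
1: ✓ ADDGT  r5←0xc6
2: ✓ ADDVC  r0←0x8f
3: ✓ CMP  NZCV=0011
4: · ADDVC
5: ✓ SUBHI  r5←0x2e
6: ✓ MOVNE  r5←0x77

VAL = 0x77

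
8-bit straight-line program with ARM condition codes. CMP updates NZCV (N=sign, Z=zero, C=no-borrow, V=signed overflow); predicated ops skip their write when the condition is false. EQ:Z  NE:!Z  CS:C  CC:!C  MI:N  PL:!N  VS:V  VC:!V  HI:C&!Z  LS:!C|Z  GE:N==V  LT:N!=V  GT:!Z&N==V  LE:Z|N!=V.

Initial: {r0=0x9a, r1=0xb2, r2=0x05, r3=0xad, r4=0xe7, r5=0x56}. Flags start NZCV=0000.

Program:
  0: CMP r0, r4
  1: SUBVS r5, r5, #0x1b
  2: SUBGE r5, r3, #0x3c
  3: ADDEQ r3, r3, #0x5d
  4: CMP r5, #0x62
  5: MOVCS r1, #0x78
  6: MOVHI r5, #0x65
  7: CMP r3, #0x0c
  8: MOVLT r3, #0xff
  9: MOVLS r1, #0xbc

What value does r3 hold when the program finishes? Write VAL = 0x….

[0] flags=1000 → (cmp)
[1] flags=1000 VS?F → skip
[2] flags=1000 GE?F → skip
[3] flags=1000 EQ?F → skip
[4] flags=1000 → (cmp)
[5] flags=1000 CS?F → skip
[6] flags=1000 HI?F → skip
[7] flags=1010 → (cmp)
[8] flags=1010 LT?T → r3=0xff
[9] flags=1010 LS?F → skip

VAL = 0xff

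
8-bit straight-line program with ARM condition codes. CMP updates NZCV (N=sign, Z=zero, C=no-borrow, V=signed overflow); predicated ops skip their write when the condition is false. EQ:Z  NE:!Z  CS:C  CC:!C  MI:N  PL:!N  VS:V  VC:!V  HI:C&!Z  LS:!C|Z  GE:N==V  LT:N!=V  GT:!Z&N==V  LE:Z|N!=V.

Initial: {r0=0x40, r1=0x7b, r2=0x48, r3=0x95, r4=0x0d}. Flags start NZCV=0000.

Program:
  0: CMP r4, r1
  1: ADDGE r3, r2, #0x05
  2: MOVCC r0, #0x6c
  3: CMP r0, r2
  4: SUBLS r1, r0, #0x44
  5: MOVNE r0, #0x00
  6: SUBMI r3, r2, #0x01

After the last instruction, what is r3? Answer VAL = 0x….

VAL = 0x95

[0] flags=1000 → (cmp)
[1] flags=1000 GE?F → skip
[2] flags=1000 CC?T → r0=0x6c
[3] flags=0010 → (cmp)
[4] flags=0010 LS?F → skip
[5] flags=0010 NE?T → r0=0x00
[6] flags=0010 MI?F → skip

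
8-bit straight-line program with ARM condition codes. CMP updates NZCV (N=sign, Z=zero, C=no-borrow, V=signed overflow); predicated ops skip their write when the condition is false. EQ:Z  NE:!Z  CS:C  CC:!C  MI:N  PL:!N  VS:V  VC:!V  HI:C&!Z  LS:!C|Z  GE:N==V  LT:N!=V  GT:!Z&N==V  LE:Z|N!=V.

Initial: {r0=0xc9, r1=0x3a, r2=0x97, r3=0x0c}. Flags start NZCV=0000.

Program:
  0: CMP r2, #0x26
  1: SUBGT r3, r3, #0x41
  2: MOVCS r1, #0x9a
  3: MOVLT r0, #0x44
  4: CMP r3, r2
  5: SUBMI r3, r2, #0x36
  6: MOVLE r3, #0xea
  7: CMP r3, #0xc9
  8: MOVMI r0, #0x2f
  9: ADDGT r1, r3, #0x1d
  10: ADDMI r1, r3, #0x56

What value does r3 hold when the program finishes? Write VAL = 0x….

VAL = 0x0c

0: ✓ CMP  NZCV=0011
1: · SUBGT
2: ✓ MOVCS  r1←0x9a
3: ✓ MOVLT  r0←0x44
4: ✓ CMP  NZCV=0000
5: · SUBMI
6: · MOVLE
7: ✓ CMP  NZCV=0000
8: · MOVMI
9: ✓ ADDGT  r1←0x29
10: · ADDMI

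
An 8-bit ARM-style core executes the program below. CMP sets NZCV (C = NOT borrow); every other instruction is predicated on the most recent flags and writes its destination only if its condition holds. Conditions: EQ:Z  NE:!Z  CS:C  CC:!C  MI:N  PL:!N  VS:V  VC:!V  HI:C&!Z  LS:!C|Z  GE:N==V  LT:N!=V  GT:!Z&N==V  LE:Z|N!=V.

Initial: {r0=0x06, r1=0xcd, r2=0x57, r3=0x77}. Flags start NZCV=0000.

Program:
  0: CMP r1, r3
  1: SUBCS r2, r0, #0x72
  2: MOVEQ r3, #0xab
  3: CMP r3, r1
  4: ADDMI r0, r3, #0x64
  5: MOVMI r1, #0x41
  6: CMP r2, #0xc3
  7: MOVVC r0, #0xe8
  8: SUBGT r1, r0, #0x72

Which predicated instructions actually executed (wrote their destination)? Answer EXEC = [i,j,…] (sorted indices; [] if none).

0: ✓ CMP  NZCV=0011
1: ✓ SUBCS  r2←0x94
2: · MOVEQ
3: ✓ CMP  NZCV=1001
4: ✓ ADDMI  r0←0xdb
5: ✓ MOVMI  r1←0x41
6: ✓ CMP  NZCV=1000
7: ✓ MOVVC  r0←0xe8
8: · SUBGT

EXEC = [1,4,5,7]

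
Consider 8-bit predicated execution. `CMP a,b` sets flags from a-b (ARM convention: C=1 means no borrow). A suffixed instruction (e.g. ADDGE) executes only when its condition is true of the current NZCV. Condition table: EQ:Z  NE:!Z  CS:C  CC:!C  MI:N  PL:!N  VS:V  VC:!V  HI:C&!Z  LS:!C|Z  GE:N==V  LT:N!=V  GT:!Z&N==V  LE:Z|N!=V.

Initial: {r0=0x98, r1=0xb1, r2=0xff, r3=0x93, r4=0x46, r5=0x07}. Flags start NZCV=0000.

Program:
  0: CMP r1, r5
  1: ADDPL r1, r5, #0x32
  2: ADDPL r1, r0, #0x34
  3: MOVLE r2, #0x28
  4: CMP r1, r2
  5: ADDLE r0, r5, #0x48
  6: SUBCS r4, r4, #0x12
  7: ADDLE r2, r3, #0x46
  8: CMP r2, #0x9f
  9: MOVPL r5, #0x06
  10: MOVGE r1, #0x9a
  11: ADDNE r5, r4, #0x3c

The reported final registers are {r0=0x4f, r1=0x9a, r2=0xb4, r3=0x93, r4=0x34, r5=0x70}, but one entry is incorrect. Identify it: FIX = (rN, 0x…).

FIX = (r2, 0xd9)

0: ✓ CMP  NZCV=1010
1: · ADDPL
2: · ADDPL
3: ✓ MOVLE  r2←0x28
4: ✓ CMP  NZCV=1010
5: ✓ ADDLE  r0←0x4f
6: ✓ SUBCS  r4←0x34
7: ✓ ADDLE  r2←0xd9
8: ✓ CMP  NZCV=0010
9: ✓ MOVPL  r5←0x06
10: ✓ MOVGE  r1←0x9a
11: ✓ ADDNE  r5←0x70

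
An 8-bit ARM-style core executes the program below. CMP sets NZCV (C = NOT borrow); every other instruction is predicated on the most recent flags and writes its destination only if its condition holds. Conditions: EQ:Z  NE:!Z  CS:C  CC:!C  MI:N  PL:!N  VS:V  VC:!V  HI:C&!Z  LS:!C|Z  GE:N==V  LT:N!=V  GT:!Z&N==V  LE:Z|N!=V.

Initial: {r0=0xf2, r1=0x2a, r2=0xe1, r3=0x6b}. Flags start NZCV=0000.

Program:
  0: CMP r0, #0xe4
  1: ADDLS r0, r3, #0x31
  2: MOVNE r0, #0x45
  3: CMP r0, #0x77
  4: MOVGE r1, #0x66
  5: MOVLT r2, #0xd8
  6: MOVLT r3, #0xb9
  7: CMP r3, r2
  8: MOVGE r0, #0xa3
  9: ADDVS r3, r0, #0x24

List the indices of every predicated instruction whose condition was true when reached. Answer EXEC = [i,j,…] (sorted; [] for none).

EXEC = [2,5,6]

[0] flags=0010 → (cmp)
[1] flags=0010 LS?F → skip
[2] flags=0010 NE?T → r0=0x45
[3] flags=1000 → (cmp)
[4] flags=1000 GE?F → skip
[5] flags=1000 LT?T → r2=0xd8
[6] flags=1000 LT?T → r3=0xb9
[7] flags=1000 → (cmp)
[8] flags=1000 GE?F → skip
[9] flags=1000 VS?F → skip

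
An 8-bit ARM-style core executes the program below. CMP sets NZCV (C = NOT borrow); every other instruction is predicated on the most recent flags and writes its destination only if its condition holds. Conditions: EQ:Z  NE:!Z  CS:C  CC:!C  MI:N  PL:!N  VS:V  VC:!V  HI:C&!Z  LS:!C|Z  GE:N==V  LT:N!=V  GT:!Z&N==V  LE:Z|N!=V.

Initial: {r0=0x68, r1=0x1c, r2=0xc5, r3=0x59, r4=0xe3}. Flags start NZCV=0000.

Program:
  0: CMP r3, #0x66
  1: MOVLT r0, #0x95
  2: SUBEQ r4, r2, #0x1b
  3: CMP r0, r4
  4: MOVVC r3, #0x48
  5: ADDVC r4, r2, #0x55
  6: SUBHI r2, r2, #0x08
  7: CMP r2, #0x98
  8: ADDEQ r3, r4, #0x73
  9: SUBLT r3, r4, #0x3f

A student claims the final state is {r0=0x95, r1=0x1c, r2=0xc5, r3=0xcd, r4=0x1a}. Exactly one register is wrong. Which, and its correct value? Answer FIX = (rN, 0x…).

[0] flags=1000 → (cmp)
[1] flags=1000 LT?T → r0=0x95
[2] flags=1000 EQ?F → skip
[3] flags=1000 → (cmp)
[4] flags=1000 VC?T → r3=0x48
[5] flags=1000 VC?T → r4=0x1a
[6] flags=1000 HI?F → skip
[7] flags=0010 → (cmp)
[8] flags=0010 EQ?F → skip
[9] flags=0010 LT?F → skip

FIX = (r3, 0x48)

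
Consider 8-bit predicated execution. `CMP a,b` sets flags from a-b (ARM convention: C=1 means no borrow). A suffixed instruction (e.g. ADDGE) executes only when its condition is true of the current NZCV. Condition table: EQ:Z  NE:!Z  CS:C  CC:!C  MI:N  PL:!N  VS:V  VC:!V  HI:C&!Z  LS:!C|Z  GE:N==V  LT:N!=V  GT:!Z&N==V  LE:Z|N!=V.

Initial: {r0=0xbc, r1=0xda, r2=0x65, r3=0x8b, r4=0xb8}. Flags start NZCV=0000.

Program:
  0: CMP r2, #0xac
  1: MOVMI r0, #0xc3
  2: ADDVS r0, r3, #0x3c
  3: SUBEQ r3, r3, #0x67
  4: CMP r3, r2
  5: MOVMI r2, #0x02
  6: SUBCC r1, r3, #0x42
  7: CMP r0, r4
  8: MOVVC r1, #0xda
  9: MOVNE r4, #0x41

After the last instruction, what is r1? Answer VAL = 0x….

VAL = 0xda

[0] flags=1001 → (cmp)
[1] flags=1001 MI?T → r0=0xc3
[2] flags=1001 VS?T → r0=0xc7
[3] flags=1001 EQ?F → skip
[4] flags=0011 → (cmp)
[5] flags=0011 MI?F → skip
[6] flags=0011 CC?F → skip
[7] flags=0010 → (cmp)
[8] flags=0010 VC?T → r1=0xda
[9] flags=0010 NE?T → r4=0x41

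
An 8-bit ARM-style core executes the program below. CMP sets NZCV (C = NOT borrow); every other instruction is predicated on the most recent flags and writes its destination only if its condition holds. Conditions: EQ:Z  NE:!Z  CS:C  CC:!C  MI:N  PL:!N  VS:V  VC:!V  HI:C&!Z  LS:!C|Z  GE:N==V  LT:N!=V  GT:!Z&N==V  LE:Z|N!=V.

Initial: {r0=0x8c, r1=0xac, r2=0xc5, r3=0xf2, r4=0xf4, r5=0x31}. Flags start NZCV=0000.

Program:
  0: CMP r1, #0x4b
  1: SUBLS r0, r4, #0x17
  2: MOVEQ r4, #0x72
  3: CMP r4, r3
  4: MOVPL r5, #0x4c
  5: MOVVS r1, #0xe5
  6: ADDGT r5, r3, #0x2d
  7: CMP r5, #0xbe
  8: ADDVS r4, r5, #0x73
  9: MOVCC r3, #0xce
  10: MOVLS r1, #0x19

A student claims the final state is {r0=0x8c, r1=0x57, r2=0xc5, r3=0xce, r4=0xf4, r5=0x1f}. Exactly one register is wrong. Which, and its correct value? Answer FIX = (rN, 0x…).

FIX = (r1, 0x19)

[0] flags=0011 → (cmp)
[1] flags=0011 LS?F → skip
[2] flags=0011 EQ?F → skip
[3] flags=0010 → (cmp)
[4] flags=0010 PL?T → r5=0x4c
[5] flags=0010 VS?F → skip
[6] flags=0010 GT?T → r5=0x1f
[7] flags=0000 → (cmp)
[8] flags=0000 VS?F → skip
[9] flags=0000 CC?T → r3=0xce
[10] flags=0000 LS?T → r1=0x19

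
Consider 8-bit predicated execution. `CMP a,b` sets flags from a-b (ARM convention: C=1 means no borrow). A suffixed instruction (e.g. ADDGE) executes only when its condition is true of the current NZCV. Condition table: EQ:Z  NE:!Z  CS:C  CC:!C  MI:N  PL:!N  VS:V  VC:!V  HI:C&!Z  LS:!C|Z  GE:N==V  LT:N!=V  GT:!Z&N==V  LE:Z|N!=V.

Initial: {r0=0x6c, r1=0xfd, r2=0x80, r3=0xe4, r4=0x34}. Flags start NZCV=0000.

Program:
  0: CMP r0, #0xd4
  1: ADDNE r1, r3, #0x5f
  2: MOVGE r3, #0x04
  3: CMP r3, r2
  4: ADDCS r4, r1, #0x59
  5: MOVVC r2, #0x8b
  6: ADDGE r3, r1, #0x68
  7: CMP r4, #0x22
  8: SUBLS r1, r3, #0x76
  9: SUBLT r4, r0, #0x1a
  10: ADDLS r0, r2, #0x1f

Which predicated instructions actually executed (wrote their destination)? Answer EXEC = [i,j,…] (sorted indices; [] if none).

[0] flags=1001 → (cmp)
[1] flags=1001 NE?T → r1=0x43
[2] flags=1001 GE?T → r3=0x04
[3] flags=1001 → (cmp)
[4] flags=1001 CS?F → skip
[5] flags=1001 VC?F → skip
[6] flags=1001 GE?T → r3=0xab
[7] flags=0010 → (cmp)
[8] flags=0010 LS?F → skip
[9] flags=0010 LT?F → skip
[10] flags=0010 LS?F → skip

EXEC = [1,2,6]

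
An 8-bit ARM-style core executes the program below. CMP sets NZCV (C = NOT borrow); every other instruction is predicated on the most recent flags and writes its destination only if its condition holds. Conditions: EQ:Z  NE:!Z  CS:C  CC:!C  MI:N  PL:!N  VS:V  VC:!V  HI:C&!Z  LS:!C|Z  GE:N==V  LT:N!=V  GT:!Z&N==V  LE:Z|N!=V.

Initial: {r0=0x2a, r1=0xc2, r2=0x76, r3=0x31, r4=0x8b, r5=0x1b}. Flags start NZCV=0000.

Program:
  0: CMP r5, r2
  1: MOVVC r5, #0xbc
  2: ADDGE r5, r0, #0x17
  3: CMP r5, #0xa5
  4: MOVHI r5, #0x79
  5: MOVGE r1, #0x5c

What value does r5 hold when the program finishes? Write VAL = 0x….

VAL = 0x79

0: ✓ CMP  NZCV=1000
1: ✓ MOVVC  r5←0xbc
2: · ADDGE
3: ✓ CMP  NZCV=0010
4: ✓ MOVHI  r5←0x79
5: ✓ MOVGE  r1←0x5c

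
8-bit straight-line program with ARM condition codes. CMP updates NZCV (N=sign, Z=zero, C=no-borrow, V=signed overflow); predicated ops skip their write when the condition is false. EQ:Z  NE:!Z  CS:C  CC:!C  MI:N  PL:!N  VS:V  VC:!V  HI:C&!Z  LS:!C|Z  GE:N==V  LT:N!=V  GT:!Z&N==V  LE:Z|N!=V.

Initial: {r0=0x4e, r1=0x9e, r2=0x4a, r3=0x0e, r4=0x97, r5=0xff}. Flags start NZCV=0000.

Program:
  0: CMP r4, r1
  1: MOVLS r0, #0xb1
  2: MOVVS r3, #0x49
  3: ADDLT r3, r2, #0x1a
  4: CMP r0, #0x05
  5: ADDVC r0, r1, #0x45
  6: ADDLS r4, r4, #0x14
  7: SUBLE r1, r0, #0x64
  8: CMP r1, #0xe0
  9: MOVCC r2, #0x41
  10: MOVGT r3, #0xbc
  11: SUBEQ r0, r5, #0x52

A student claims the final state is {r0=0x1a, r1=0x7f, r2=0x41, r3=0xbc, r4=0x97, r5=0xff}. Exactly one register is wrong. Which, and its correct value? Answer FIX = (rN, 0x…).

FIX = (r0, 0xe3)

0: ✓ CMP  NZCV=1000
1: ✓ MOVLS  r0←0xb1
2: · MOVVS
3: ✓ ADDLT  r3←0x64
4: ✓ CMP  NZCV=1010
5: ✓ ADDVC  r0←0xe3
6: · ADDLS
7: ✓ SUBLE  r1←0x7f
8: ✓ CMP  NZCV=1001
9: ✓ MOVCC  r2←0x41
10: ✓ MOVGT  r3←0xbc
11: · SUBEQ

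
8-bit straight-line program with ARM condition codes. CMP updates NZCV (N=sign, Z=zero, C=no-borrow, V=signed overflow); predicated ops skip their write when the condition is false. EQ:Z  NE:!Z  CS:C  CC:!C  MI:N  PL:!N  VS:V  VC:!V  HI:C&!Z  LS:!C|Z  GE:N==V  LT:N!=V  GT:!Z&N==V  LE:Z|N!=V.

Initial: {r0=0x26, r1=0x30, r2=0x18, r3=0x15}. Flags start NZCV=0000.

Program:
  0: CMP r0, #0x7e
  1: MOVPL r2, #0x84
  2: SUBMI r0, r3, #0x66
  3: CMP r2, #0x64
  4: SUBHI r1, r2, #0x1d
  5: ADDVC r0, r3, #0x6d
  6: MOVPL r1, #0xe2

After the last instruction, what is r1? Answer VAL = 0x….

0: ✓ CMP  NZCV=1000
1: · MOVPL
2: ✓ SUBMI  r0←0xaf
3: ✓ CMP  NZCV=1000
4: · SUBHI
5: ✓ ADDVC  r0←0x82
6: · MOVPL

VAL = 0x30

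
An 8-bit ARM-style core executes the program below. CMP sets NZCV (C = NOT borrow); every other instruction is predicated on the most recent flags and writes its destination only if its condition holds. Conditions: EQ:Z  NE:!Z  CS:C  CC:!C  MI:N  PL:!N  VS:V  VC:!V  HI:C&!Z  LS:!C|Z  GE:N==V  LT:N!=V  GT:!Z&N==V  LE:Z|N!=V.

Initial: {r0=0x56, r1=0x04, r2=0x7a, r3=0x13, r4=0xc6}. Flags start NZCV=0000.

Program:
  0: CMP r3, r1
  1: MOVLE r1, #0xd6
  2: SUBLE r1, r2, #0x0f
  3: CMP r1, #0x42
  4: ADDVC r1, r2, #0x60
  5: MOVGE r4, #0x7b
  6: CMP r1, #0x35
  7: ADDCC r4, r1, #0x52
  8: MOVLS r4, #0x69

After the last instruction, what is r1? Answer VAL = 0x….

0: ✓ CMP  NZCV=0010
1: · MOVLE
2: · SUBLE
3: ✓ CMP  NZCV=1000
4: ✓ ADDVC  r1←0xda
5: · MOVGE
6: ✓ CMP  NZCV=1010
7: · ADDCC
8: · MOVLS

VAL = 0xda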